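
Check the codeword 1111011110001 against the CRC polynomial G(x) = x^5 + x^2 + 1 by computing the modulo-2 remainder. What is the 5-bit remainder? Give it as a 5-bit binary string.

Modulo-2 division of 1111011110001 by 100101:
  pos 0: 111101 XOR 100101 = 011000
  pos 1: 110001 XOR 100101 = 010100
  pos 2: 101001 XOR 100101 = 001100
  pos 4: 110010 XOR 100101 = 010111
  pos 5: 101110 XOR 100101 = 001011
  pos 7: 101101 XOR 100101 = 001000
Remainder = 01000 (nonzero — an error is detected).

01000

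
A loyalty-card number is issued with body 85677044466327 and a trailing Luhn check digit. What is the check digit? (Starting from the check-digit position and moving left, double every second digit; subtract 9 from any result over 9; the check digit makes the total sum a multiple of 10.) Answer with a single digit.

Partial digits right→left: 7 2 3 6 6 4 4 4 0 7 7 6 5 8
Double every second digit counting from the check-digit position (so the 1st, 3rd, 5th, ... of the partial from the right).
  doubled (with −9 where >9): 5 6 3 8 0 5 1 → sum 28
  kept as-is: 2 6 4 4 7 6 8 → sum 37
Total = 28 + 37 = 65.
Check digit = (10 − (65 mod 10)) mod 10 = 5.

5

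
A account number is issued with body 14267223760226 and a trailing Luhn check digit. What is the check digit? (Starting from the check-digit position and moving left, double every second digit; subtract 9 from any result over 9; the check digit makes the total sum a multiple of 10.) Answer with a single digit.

Partial digits right→left: 6 2 2 0 6 7 3 2 2 7 6 2 4 1
Double every second digit counting from the check-digit position (so the 1st, 3rd, 5th, ... of the partial from the right).
  doubled (with −9 where >9): 3 4 3 6 4 3 8 → sum 31
  kept as-is: 2 0 7 2 7 2 1 → sum 21
Total = 31 + 21 = 52.
Check digit = (10 − (52 mod 10)) mod 10 = 8.

8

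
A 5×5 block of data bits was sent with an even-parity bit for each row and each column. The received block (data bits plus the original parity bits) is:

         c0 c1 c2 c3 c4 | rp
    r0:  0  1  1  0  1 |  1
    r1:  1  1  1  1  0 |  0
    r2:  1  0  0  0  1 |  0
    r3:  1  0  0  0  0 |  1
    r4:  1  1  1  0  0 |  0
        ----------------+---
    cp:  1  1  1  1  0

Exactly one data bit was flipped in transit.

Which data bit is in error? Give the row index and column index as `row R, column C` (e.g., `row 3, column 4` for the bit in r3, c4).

row 4, column 0

Recompute each row's even parity and compare to rp:
  r0: data parity 1, sent rp 1 → ok
  r1: data parity 0, sent rp 0 → ok
  r2: data parity 0, sent rp 0 → ok
  r3: data parity 1, sent rp 1 → ok
  r4: data parity 1, sent rp 0 → mismatch
Recompute each column's even parity and compare to cp:
  c0: data parity 0, sent cp 1 → mismatch
  c1: data parity 1, sent cp 1 → ok
  c2: data parity 1, sent cp 1 → ok
  c3: data parity 1, sent cp 1 → ok
  c4: data parity 0, sent cp 0 → ok
Exactly one row (r4) and one column (c0) fail → the flipped bit is at their intersection.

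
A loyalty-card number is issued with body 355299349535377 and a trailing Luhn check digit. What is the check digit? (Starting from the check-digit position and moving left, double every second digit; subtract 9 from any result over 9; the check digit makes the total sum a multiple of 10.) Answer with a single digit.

5

Partial digits right→left: 7 7 3 5 3 5 9 4 3 9 9 2 5 5 3
Double every second digit counting from the check-digit position (so the 1st, 3rd, 5th, ... of the partial from the right).
  doubled (with −9 where >9): 5 6 6 9 6 9 1 6 → sum 48
  kept as-is: 7 5 5 4 9 2 5 → sum 37
Total = 48 + 37 = 85.
Check digit = (10 − (85 mod 10)) mod 10 = 5.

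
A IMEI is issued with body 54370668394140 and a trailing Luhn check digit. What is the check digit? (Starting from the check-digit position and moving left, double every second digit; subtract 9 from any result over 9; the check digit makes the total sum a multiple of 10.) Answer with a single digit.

Partial digits right→left: 0 4 1 4 9 3 8 6 6 0 7 3 4 5
Double every second digit counting from the check-digit position (so the 1st, 3rd, 5th, ... of the partial from the right).
  doubled (with −9 where >9): 0 2 9 7 3 5 8 → sum 34
  kept as-is: 4 4 3 6 0 3 5 → sum 25
Total = 34 + 25 = 59.
Check digit = (10 − (59 mod 10)) mod 10 = 1.

1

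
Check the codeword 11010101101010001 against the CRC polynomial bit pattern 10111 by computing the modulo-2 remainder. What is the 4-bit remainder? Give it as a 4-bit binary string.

Modulo-2 division of 11010101101010001 by 10111:
  pos 0: 11010 XOR 10111 = 01101
  pos 1: 11011 XOR 10111 = 01100
  pos 2: 11000 XOR 10111 = 01111
  pos 3: 11111 XOR 10111 = 01000
  pos 4: 10001 XOR 10111 = 00110
  pos 6: 11001 XOR 10111 = 01110
  pos 7: 11100 XOR 10111 = 01011
  pos 8: 10111 XOR 10111 = 00000
Remainder = 0001 (nonzero — an error is detected).

0001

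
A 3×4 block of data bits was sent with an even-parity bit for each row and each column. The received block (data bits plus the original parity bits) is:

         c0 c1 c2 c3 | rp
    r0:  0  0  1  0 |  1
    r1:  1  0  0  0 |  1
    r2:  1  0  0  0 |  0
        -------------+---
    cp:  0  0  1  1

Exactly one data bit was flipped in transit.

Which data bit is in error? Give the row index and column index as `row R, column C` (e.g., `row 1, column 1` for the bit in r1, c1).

row 2, column 3

Recompute each row's even parity and compare to rp:
  r0: data parity 1, sent rp 1 → ok
  r1: data parity 1, sent rp 1 → ok
  r2: data parity 1, sent rp 0 → mismatch
Recompute each column's even parity and compare to cp:
  c0: data parity 0, sent cp 0 → ok
  c1: data parity 0, sent cp 0 → ok
  c2: data parity 1, sent cp 1 → ok
  c3: data parity 0, sent cp 1 → mismatch
Exactly one row (r2) and one column (c3) fail → the flipped bit is at their intersection.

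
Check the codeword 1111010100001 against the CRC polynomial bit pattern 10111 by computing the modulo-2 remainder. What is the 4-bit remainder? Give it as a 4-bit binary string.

1011

Modulo-2 division of 1111010100001 by 10111:
  pos 0: 11110 XOR 10111 = 01001
  pos 1: 10011 XOR 10111 = 00100
  pos 3: 10001 XOR 10111 = 00110
  pos 5: 11000 XOR 10111 = 01111
  pos 6: 11110 XOR 10111 = 01001
  pos 7: 10010 XOR 10111 = 00101
Remainder = 1011 (nonzero — an error is detected).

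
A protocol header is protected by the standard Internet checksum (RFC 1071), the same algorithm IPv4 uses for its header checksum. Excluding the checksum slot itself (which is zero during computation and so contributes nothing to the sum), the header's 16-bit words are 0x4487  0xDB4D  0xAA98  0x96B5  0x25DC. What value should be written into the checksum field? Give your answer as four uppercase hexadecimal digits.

7900

One's-complement addition (fold any carry out of bit 15 back into bit 0):
  0x4487 + 0xDB4D = 0x11FD4 → wrap carry → 0x1FD5
  0x1FD5 + 0xAA98 = 0x0CA6D
  0xCA6D + 0x96B5 = 0x16122 → wrap carry → 0x6123
  0x6123 + 0x25DC = 0x086FF
One's-complement sum = 0x86FF.
Checksum = ~0x86FF & 0xFFFF = 0x7900.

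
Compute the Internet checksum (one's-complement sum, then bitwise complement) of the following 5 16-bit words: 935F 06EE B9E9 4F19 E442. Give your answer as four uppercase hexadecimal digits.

786C

One's-complement addition (fold any carry out of bit 15 back into bit 0):
  0x935F + 0x06EE = 0x09A4D
  0x9A4D + 0xB9E9 = 0x15436 → wrap carry → 0x5437
  0x5437 + 0x4F19 = 0x0A350
  0xA350 + 0xE442 = 0x18792 → wrap carry → 0x8793
One's-complement sum = 0x8793.
Checksum = ~0x8793 & 0xFFFF = 0x786C.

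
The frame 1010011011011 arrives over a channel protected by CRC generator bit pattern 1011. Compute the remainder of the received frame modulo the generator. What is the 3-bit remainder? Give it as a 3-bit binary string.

Modulo-2 division of 1010011011011 by 1011:
  pos 0: 1010 XOR 1011 = 0001
  pos 3: 1011 XOR 1011 = 0000
  pos 8: 1101 XOR 1011 = 0110
  pos 9: 1101 XOR 1011 = 0110
Remainder = 110 (nonzero — an error is detected).

110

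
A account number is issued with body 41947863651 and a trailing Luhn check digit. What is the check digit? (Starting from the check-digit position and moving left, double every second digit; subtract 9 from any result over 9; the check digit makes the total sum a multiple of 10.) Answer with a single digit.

Partial digits right→left: 1 5 6 3 6 8 7 4 9 1 4
Double every second digit counting from the check-digit position (so the 1st, 3rd, 5th, ... of the partial from the right).
  doubled (with −9 where >9): 2 3 3 5 9 8 → sum 30
  kept as-is: 5 3 8 4 1 → sum 21
Total = 30 + 21 = 51.
Check digit = (10 − (51 mod 10)) mod 10 = 9.

9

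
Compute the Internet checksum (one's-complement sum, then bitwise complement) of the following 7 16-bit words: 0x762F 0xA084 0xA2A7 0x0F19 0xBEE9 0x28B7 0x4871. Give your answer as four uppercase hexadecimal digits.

0779

One's-complement addition (fold any carry out of bit 15 back into bit 0):
  0x762F + 0xA084 = 0x116B3 → wrap carry → 0x16B4
  0x16B4 + 0xA2A7 = 0x0B95B
  0xB95B + 0x0F19 = 0x0C874
  0xC874 + 0xBEE9 = 0x1875D → wrap carry → 0x875E
  0x875E + 0x28B7 = 0x0B015
  0xB015 + 0x4871 = 0x0F886
One's-complement sum = 0xF886.
Checksum = ~0xF886 & 0xFFFF = 0x0779.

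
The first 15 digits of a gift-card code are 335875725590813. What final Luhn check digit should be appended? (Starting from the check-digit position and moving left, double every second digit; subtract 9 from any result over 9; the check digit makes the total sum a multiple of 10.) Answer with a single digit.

Partial digits right→left: 3 1 8 0 9 5 5 2 7 5 7 8 5 3 3
Double every second digit counting from the check-digit position (so the 1st, 3rd, 5th, ... of the partial from the right).
  doubled (with −9 where >9): 6 7 9 1 5 5 1 6 → sum 40
  kept as-is: 1 0 5 2 5 8 3 → sum 24
Total = 40 + 24 = 64.
Check digit = (10 − (64 mod 10)) mod 10 = 6.

6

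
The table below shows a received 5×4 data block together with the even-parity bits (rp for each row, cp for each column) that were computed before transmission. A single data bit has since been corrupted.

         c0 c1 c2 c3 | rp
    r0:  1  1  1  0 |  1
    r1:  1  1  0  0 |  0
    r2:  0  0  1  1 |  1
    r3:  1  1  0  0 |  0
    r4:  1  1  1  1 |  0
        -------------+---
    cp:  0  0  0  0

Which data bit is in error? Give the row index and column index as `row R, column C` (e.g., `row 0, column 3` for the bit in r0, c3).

row 2, column 2

Recompute each row's even parity and compare to rp:
  r0: data parity 1, sent rp 1 → ok
  r1: data parity 0, sent rp 0 → ok
  r2: data parity 0, sent rp 1 → mismatch
  r3: data parity 0, sent rp 0 → ok
  r4: data parity 0, sent rp 0 → ok
Recompute each column's even parity and compare to cp:
  c0: data parity 0, sent cp 0 → ok
  c1: data parity 0, sent cp 0 → ok
  c2: data parity 1, sent cp 0 → mismatch
  c3: data parity 0, sent cp 0 → ok
Exactly one row (r2) and one column (c2) fail → the flipped bit is at their intersection.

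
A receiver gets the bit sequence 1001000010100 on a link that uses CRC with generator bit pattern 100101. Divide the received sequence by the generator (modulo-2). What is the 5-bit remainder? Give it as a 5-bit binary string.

00000

Modulo-2 division of 1001000010100 by 100101:
  pos 0: 100100 XOR 100101 = 000001
  pos 5: 100101 XOR 100101 = 000000
Remainder = 00000 (zero — the frame passes the CRC check).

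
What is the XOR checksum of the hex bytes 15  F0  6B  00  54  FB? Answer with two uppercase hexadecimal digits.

XOR the bytes together:
  start with 0x15
  0x15 ⊕ 0xF0 = 0xE5
  0xE5 ⊕ 0x6B = 0x8E
  0x8E ⊕ 0x00 = 0x8E
  0x8E ⊕ 0x54 = 0xDA
  0xDA ⊕ 0xFB = 0x21

21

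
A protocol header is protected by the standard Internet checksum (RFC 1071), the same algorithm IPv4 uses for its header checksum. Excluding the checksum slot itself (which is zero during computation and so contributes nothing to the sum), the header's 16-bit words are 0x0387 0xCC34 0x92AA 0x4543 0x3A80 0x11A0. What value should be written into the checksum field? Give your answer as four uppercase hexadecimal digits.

One's-complement addition (fold any carry out of bit 15 back into bit 0):
  0x0387 + 0xCC34 = 0x0CFBB
  0xCFBB + 0x92AA = 0x16265 → wrap carry → 0x6266
  0x6266 + 0x4543 = 0x0A7A9
  0xA7A9 + 0x3A80 = 0x0E229
  0xE229 + 0x11A0 = 0x0F3C9
One's-complement sum = 0xF3C9.
Checksum = ~0xF3C9 & 0xFFFF = 0x0C36.

0C36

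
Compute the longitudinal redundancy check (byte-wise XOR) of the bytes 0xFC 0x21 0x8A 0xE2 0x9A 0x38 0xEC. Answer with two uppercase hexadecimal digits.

FB

XOR the bytes together:
  start with 0xFC
  0xFC ⊕ 0x21 = 0xDD
  0xDD ⊕ 0x8A = 0x57
  0x57 ⊕ 0xE2 = 0xB5
  0xB5 ⊕ 0x9A = 0x2F
  0x2F ⊕ 0x38 = 0x17
  0x17 ⊕ 0xEC = 0xFB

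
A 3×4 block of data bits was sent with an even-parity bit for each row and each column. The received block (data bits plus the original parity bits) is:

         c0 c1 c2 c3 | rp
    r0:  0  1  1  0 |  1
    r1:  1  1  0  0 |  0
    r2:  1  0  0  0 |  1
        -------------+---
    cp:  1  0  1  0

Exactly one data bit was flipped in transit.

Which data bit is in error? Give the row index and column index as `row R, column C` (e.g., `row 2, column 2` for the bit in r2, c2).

Recompute each row's even parity and compare to rp:
  r0: data parity 0, sent rp 1 → mismatch
  r1: data parity 0, sent rp 0 → ok
  r2: data parity 1, sent rp 1 → ok
Recompute each column's even parity and compare to cp:
  c0: data parity 0, sent cp 1 → mismatch
  c1: data parity 0, sent cp 0 → ok
  c2: data parity 1, sent cp 1 → ok
  c3: data parity 0, sent cp 0 → ok
Exactly one row (r0) and one column (c0) fail → the flipped bit is at their intersection.

row 0, column 0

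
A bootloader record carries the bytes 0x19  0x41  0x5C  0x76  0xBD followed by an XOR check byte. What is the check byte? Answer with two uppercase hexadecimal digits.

XOR the bytes together:
  start with 0x19
  0x19 ⊕ 0x41 = 0x58
  0x58 ⊕ 0x5C = 0x04
  0x04 ⊕ 0x76 = 0x72
  0x72 ⊕ 0xBD = 0xCF

CF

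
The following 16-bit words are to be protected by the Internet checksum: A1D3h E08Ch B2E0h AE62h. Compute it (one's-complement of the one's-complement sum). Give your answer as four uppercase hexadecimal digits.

One's-complement addition (fold any carry out of bit 15 back into bit 0):
  0xA1D3 + 0xE08C = 0x1825F → wrap carry → 0x8260
  0x8260 + 0xB2E0 = 0x13540 → wrap carry → 0x3541
  0x3541 + 0xAE62 = 0x0E3A3
One's-complement sum = 0xE3A3.
Checksum = ~0xE3A3 & 0xFFFF = 0x1C5C.

1C5C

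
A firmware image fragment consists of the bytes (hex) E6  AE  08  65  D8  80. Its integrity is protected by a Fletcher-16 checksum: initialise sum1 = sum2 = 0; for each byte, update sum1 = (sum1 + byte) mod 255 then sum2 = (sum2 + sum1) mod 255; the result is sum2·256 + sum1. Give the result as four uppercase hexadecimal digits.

555C

Running sums (mod 255):
  after byte 0 (E6): sum1=230, sum2=230
  after byte 1 (AE): sum1=149, sum2=124
  after byte 2 (08): sum1=157, sum2=26
  after byte 3 (65): sum1=3, sum2=29
  after byte 4 (D8): sum1=219, sum2=248
  after byte 5 (80): sum1=92, sum2=85
Checksum = sum2·256 + sum1 = 85·256 + 92 = 21852 = 0x555C.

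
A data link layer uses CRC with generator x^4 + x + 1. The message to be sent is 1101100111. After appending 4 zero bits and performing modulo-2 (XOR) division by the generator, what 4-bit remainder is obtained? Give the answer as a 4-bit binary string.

Append 4 zeros: 11011001110000. Divide by 10011 (XOR where the leading bit is 1):
  pos 0: 11011 XOR 10011 = 01000
  pos 1: 10000 XOR 10011 = 00011
  pos 4: 11011 XOR 10011 = 01000
  pos 5: 10001 XOR 10011 = 00010
  pos 8: 10000 XOR 10011 = 00011
Remainder (last 4 bits) = 0110. This is the CRC / FCS.

0110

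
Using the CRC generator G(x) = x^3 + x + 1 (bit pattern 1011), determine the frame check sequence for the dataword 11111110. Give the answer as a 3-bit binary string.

000

Append 3 zeros: 11111110000. Divide by 1011 (XOR where the leading bit is 1):
  pos 0: 1111 XOR 1011 = 0100
  pos 1: 1001 XOR 1011 = 0010
  pos 3: 1011 XOR 1011 = 0000
Remainder (last 3 bits) = 000. This is the CRC / FCS.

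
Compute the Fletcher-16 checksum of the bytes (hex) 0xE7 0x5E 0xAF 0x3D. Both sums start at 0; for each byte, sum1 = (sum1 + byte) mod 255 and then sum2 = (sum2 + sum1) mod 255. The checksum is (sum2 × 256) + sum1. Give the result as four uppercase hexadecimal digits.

Running sums (mod 255):
  after byte 0 (0xE7): sum1=231, sum2=231
  after byte 1 (0x5E): sum1=70, sum2=46
  after byte 2 (0xAF): sum1=245, sum2=36
  after byte 3 (0x3D): sum1=51, sum2=87
Checksum = sum2·256 + sum1 = 87·256 + 51 = 22323 = 0x5733.

5733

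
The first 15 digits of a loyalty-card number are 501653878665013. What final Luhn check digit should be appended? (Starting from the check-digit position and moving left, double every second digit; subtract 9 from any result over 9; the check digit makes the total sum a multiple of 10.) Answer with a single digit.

Partial digits right→left: 3 1 0 5 6 6 8 7 8 3 5 6 1 0 5
Double every second digit counting from the check-digit position (so the 1st, 3rd, 5th, ... of the partial from the right).
  doubled (with −9 where >9): 6 0 3 7 7 1 2 1 → sum 27
  kept as-is: 1 5 6 7 3 6 0 → sum 28
Total = 27 + 28 = 55.
Check digit = (10 − (55 mod 10)) mod 10 = 5.

5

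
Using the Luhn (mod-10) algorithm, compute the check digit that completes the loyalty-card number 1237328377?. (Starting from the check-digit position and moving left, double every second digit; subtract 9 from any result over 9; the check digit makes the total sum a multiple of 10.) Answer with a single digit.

4

Partial digits right→left: 7 7 3 8 2 3 7 3 2 1
Double every second digit counting from the check-digit position (so the 1st, 3rd, 5th, ... of the partial from the right).
  doubled (with −9 where >9): 5 6 4 5 4 → sum 24
  kept as-is: 7 8 3 3 1 → sum 22
Total = 24 + 22 = 46.
Check digit = (10 − (46 mod 10)) mod 10 = 4.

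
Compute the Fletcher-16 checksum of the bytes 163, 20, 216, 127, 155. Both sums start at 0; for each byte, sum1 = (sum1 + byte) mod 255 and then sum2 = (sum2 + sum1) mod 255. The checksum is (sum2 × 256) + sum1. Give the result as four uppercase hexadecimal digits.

Running sums (mod 255):
  after byte 0 (163): sum1=163, sum2=163
  after byte 1 (20): sum1=183, sum2=91
  after byte 2 (216): sum1=144, sum2=235
  after byte 3 (127): sum1=16, sum2=251
  after byte 4 (155): sum1=171, sum2=167
Checksum = sum2·256 + sum1 = 167·256 + 171 = 42923 = 0xA7AB.

A7AB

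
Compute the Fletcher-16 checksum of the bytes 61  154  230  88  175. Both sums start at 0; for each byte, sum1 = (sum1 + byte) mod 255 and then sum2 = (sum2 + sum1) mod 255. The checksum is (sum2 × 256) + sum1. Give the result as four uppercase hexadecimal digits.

Running sums (mod 255):
  after byte 0 (61): sum1=61, sum2=61
  after byte 1 (154): sum1=215, sum2=21
  after byte 2 (230): sum1=190, sum2=211
  after byte 3 (88): sum1=23, sum2=234
  after byte 4 (175): sum1=198, sum2=177
Checksum = sum2·256 + sum1 = 177·256 + 198 = 45510 = 0xB1C6.

B1C6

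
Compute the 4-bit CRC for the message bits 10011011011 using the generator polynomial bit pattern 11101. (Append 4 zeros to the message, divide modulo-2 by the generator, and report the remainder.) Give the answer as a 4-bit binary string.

1101

Append 4 zeros: 100110110110000. Divide by 11101 (XOR where the leading bit is 1):
  pos 0: 10011 XOR 11101 = 01110
  pos 1: 11100 XOR 11101 = 00001
  pos 5: 11101 XOR 11101 = 00000
  pos 10: 10000 XOR 11101 = 01101
Remainder (last 4 bits) = 1101. This is the CRC / FCS.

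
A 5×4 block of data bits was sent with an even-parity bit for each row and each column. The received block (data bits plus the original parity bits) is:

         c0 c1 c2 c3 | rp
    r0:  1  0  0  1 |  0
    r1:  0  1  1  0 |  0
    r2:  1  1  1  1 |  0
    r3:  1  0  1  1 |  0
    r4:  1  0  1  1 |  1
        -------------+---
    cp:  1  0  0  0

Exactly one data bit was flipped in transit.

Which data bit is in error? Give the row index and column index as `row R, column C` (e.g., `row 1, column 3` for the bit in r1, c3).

row 3, column 0

Recompute each row's even parity and compare to rp:
  r0: data parity 0, sent rp 0 → ok
  r1: data parity 0, sent rp 0 → ok
  r2: data parity 0, sent rp 0 → ok
  r3: data parity 1, sent rp 0 → mismatch
  r4: data parity 1, sent rp 1 → ok
Recompute each column's even parity and compare to cp:
  c0: data parity 0, sent cp 1 → mismatch
  c1: data parity 0, sent cp 0 → ok
  c2: data parity 0, sent cp 0 → ok
  c3: data parity 0, sent cp 0 → ok
Exactly one row (r3) and one column (c0) fail → the flipped bit is at their intersection.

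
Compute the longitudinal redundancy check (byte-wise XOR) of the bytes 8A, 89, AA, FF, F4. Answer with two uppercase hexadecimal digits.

XOR the bytes together:
  start with 0x8A
  0x8A ⊕ 0x89 = 0x03
  0x03 ⊕ 0xAA = 0xA9
  0xA9 ⊕ 0xFF = 0x56
  0x56 ⊕ 0xF4 = 0xA2

A2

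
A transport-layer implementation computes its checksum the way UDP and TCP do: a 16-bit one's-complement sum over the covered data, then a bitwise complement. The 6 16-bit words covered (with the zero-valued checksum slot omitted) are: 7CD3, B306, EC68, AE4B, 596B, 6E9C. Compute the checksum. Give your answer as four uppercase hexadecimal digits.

6D69

One's-complement addition (fold any carry out of bit 15 back into bit 0):
  0x7CD3 + 0xB306 = 0x12FD9 → wrap carry → 0x2FDA
  0x2FDA + 0xEC68 = 0x11C42 → wrap carry → 0x1C43
  0x1C43 + 0xAE4B = 0x0CA8E
  0xCA8E + 0x596B = 0x123F9 → wrap carry → 0x23FA
  0x23FA + 0x6E9C = 0x09296
One's-complement sum = 0x9296.
Checksum = ~0x9296 & 0xFFFF = 0x6D69.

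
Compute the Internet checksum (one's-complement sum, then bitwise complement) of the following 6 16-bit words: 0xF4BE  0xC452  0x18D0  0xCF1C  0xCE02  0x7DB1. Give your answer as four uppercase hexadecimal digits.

One's-complement addition (fold any carry out of bit 15 back into bit 0):
  0xF4BE + 0xC452 = 0x1B910 → wrap carry → 0xB911
  0xB911 + 0x18D0 = 0x0D1E1
  0xD1E1 + 0xCF1C = 0x1A0FD → wrap carry → 0xA0FE
  0xA0FE + 0xCE02 = 0x16F00 → wrap carry → 0x6F01
  0x6F01 + 0x7DB1 = 0x0ECB2
One's-complement sum = 0xECB2.
Checksum = ~0xECB2 & 0xFFFF = 0x134D.

134D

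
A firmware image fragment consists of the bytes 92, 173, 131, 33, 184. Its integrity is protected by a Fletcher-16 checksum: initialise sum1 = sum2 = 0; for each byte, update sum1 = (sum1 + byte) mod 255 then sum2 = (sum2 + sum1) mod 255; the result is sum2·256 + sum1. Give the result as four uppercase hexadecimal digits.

0A67

Running sums (mod 255):
  after byte 0 (92): sum1=92, sum2=92
  after byte 1 (173): sum1=10, sum2=102
  after byte 2 (131): sum1=141, sum2=243
  after byte 3 (33): sum1=174, sum2=162
  after byte 4 (184): sum1=103, sum2=10
Checksum = sum2·256 + sum1 = 10·256 + 103 = 2663 = 0x0A67.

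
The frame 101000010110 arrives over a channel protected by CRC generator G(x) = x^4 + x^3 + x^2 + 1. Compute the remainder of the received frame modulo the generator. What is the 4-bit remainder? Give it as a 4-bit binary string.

0010

Modulo-2 division of 101000010110 by 11101:
  pos 0: 10100 XOR 11101 = 01001
  pos 1: 10010 XOR 11101 = 01111
  pos 2: 11110 XOR 11101 = 00011
  pos 5: 11101 XOR 11101 = 00000
Remainder = 0010 (nonzero — an error is detected).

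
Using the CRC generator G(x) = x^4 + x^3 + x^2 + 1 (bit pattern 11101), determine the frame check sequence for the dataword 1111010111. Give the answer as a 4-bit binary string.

1010

Append 4 zeros: 11110101110000. Divide by 11101 (XOR where the leading bit is 1):
  pos 0: 11110 XOR 11101 = 00011
  pos 3: 11101 XOR 11101 = 00000
  pos 8: 11000 XOR 11101 = 00101
Remainder (last 4 bits) = 1010. This is the CRC / FCS.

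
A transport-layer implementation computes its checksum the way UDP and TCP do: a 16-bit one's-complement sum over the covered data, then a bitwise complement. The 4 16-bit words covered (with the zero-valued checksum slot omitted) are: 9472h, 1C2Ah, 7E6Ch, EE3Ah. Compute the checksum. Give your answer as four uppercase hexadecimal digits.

One's-complement addition (fold any carry out of bit 15 back into bit 0):
  0x9472 + 0x1C2A = 0x0B09C
  0xB09C + 0x7E6C = 0x12F08 → wrap carry → 0x2F09
  0x2F09 + 0xEE3A = 0x11D43 → wrap carry → 0x1D44
One's-complement sum = 0x1D44.
Checksum = ~0x1D44 & 0xFFFF = 0xE2BB.

E2BB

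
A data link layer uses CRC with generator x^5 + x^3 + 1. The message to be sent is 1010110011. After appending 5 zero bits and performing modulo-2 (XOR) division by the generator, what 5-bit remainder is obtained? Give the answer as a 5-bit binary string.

Append 5 zeros: 101011001100000. Divide by 101001 (XOR where the leading bit is 1):
  pos 0: 101011 XOR 101001 = 000010
  pos 4: 100011 XOR 101001 = 001010
  pos 6: 101000 XOR 101001 = 000001
Remainder (last 5 bits) = 01000. This is the CRC / FCS.

01000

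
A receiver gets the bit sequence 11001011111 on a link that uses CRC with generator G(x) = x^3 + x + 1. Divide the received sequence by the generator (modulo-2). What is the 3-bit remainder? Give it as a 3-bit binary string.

000

Modulo-2 division of 11001011111 by 1011:
  pos 0: 1100 XOR 1011 = 0111
  pos 1: 1111 XOR 1011 = 0100
  pos 2: 1000 XOR 1011 = 0011
  pos 4: 1111 XOR 1011 = 0100
  pos 5: 1001 XOR 1011 = 0010
  pos 7: 1011 XOR 1011 = 0000
Remainder = 000 (zero — the frame passes the CRC check).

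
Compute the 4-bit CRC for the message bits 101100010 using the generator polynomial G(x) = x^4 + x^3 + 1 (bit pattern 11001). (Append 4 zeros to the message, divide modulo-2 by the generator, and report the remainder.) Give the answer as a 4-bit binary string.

Append 4 zeros: 1011000100000. Divide by 11001 (XOR where the leading bit is 1):
  pos 0: 10110 XOR 11001 = 01111
  pos 1: 11110 XOR 11001 = 00111
  pos 3: 11101 XOR 11001 = 00100
  pos 5: 10000 XOR 11001 = 01001
  pos 6: 10010 XOR 11001 = 01011
  pos 7: 10110 XOR 11001 = 01111
  pos 8: 11110 XOR 11001 = 00111
Remainder (last 4 bits) = 0111. This is the CRC / FCS.

0111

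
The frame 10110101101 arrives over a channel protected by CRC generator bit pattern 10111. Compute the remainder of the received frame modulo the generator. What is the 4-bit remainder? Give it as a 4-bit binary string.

1000

Modulo-2 division of 10110101101 by 10111:
  pos 0: 10110 XOR 10111 = 00001
  pos 4: 11011 XOR 10111 = 01100
  pos 5: 11000 XOR 10111 = 01111
  pos 6: 11111 XOR 10111 = 01000
Remainder = 1000 (nonzero — an error is detected).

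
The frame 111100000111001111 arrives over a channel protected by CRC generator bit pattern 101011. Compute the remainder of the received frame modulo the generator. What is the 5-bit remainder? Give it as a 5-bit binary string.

00010

Modulo-2 division of 111100000111001111 by 101011:
  pos 0: 111100 XOR 101011 = 010111
  pos 1: 101110 XOR 101011 = 000101
  pos 4: 101001 XOR 101011 = 000010
  pos 8: 101100 XOR 101011 = 000111
  pos 11: 111111 XOR 101011 = 010100
  pos 12: 101001 XOR 101011 = 000010
Remainder = 00010 (nonzero — an error is detected).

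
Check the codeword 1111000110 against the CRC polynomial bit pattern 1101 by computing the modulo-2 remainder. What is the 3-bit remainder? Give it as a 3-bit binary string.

111

Modulo-2 division of 1111000110 by 1101:
  pos 0: 1111 XOR 1101 = 0010
  pos 2: 1000 XOR 1101 = 0101
  pos 3: 1010 XOR 1101 = 0111
  pos 4: 1111 XOR 1101 = 0010
  pos 6: 1010 XOR 1101 = 0111
Remainder = 111 (nonzero — an error is detected).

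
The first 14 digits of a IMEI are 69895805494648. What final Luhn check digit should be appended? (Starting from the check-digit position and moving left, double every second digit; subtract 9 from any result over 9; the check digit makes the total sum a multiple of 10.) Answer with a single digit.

Partial digits right→left: 8 4 6 4 9 4 5 0 8 5 9 8 9 6
Double every second digit counting from the check-digit position (so the 1st, 3rd, 5th, ... of the partial from the right).
  doubled (with −9 where >9): 7 3 9 1 7 9 9 → sum 45
  kept as-is: 4 4 4 0 5 8 6 → sum 31
Total = 45 + 31 = 76.
Check digit = (10 − (76 mod 10)) mod 10 = 4.

4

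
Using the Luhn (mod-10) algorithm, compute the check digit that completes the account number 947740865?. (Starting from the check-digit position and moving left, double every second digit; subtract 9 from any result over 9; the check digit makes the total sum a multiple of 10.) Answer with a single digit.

3

Partial digits right→left: 5 6 8 0 4 7 7 4 9
Double every second digit counting from the check-digit position (so the 1st, 3rd, 5th, ... of the partial from the right).
  doubled (with −9 where >9): 1 7 8 5 9 → sum 30
  kept as-is: 6 0 7 4 → sum 17
Total = 30 + 17 = 47.
Check digit = (10 − (47 mod 10)) mod 10 = 3.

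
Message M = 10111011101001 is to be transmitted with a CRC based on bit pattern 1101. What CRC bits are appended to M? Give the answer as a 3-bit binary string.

000

Append 3 zeros: 10111011101001000. Divide by 1101 (XOR where the leading bit is 1):
  pos 0: 1011 XOR 1101 = 0110
  pos 1: 1101 XOR 1101 = 0000
  pos 6: 1110 XOR 1101 = 0011
  pos 8: 1110 XOR 1101 = 0011
  pos 10: 1101 XOR 1101 = 0000
Remainder (last 3 bits) = 000. This is the CRC / FCS.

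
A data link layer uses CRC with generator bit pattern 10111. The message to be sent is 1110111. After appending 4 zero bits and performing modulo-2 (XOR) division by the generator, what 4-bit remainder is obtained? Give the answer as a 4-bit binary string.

Append 4 zeros: 11101110000. Divide by 10111 (XOR where the leading bit is 1):
  pos 0: 11101 XOR 10111 = 01010
  pos 1: 10101 XOR 10111 = 00010
  pos 4: 10100 XOR 10111 = 00011
Remainder (last 4 bits) = 1100. This is the CRC / FCS.

1100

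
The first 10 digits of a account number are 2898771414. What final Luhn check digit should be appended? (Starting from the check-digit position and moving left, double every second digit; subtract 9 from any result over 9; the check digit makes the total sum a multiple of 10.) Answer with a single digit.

Partial digits right→left: 4 1 4 1 7 7 8 9 8 2
Double every second digit counting from the check-digit position (so the 1st, 3rd, 5th, ... of the partial from the right).
  doubled (with −9 where >9): 8 8 5 7 7 → sum 35
  kept as-is: 1 1 7 9 2 → sum 20
Total = 35 + 20 = 55.
Check digit = (10 − (55 mod 10)) mod 10 = 5.

5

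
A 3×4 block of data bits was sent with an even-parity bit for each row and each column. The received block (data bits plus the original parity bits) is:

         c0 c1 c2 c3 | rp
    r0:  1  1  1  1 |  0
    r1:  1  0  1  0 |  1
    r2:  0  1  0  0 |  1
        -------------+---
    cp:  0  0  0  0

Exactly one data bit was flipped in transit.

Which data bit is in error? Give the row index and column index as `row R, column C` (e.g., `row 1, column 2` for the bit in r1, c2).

Recompute each row's even parity and compare to rp:
  r0: data parity 0, sent rp 0 → ok
  r1: data parity 0, sent rp 1 → mismatch
  r2: data parity 1, sent rp 1 → ok
Recompute each column's even parity and compare to cp:
  c0: data parity 0, sent cp 0 → ok
  c1: data parity 0, sent cp 0 → ok
  c2: data parity 0, sent cp 0 → ok
  c3: data parity 1, sent cp 0 → mismatch
Exactly one row (r1) and one column (c3) fail → the flipped bit is at their intersection.

row 1, column 3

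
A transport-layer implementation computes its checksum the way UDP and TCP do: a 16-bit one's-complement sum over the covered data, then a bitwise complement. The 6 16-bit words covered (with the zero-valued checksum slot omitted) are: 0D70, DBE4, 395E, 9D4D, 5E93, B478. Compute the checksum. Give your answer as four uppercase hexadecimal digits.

One's-complement addition (fold any carry out of bit 15 back into bit 0):
  0x0D70 + 0xDBE4 = 0x0E954
  0xE954 + 0x395E = 0x122B2 → wrap carry → 0x22B3
  0x22B3 + 0x9D4D = 0x0C000
  0xC000 + 0x5E93 = 0x11E93 → wrap carry → 0x1E94
  0x1E94 + 0xB478 = 0x0D30C
One's-complement sum = 0xD30C.
Checksum = ~0xD30C & 0xFFFF = 0x2CF3.

2CF3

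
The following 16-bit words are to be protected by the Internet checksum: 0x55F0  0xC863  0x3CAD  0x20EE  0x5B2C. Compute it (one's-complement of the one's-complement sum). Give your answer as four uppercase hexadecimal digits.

One's-complement addition (fold any carry out of bit 15 back into bit 0):
  0x55F0 + 0xC863 = 0x11E53 → wrap carry → 0x1E54
  0x1E54 + 0x3CAD = 0x05B01
  0x5B01 + 0x20EE = 0x07BEF
  0x7BEF + 0x5B2C = 0x0D71B
One's-complement sum = 0xD71B.
Checksum = ~0xD71B & 0xFFFF = 0x28E4.

28E4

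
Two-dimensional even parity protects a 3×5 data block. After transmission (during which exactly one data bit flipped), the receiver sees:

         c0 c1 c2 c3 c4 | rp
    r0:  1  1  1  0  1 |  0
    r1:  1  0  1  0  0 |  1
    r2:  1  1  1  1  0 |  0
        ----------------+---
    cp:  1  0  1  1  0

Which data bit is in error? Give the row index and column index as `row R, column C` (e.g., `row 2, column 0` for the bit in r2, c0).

row 1, column 4

Recompute each row's even parity and compare to rp:
  r0: data parity 0, sent rp 0 → ok
  r1: data parity 0, sent rp 1 → mismatch
  r2: data parity 0, sent rp 0 → ok
Recompute each column's even parity and compare to cp:
  c0: data parity 1, sent cp 1 → ok
  c1: data parity 0, sent cp 0 → ok
  c2: data parity 1, sent cp 1 → ok
  c3: data parity 1, sent cp 1 → ok
  c4: data parity 1, sent cp 0 → mismatch
Exactly one row (r1) and one column (c4) fail → the flipped bit is at their intersection.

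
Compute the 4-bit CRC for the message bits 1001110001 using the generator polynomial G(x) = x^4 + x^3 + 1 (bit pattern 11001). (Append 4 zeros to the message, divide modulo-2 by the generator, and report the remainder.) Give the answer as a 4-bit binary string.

1110

Append 4 zeros: 10011100010000. Divide by 11001 (XOR where the leading bit is 1):
  pos 0: 10011 XOR 11001 = 01010
  pos 1: 10101 XOR 11001 = 01100
  pos 2: 11000 XOR 11001 = 00001
  pos 6: 10010 XOR 11001 = 01011
  pos 7: 10110 XOR 11001 = 01111
  pos 8: 11110 XOR 11001 = 00111
Remainder (last 4 bits) = 1110. This is the CRC / FCS.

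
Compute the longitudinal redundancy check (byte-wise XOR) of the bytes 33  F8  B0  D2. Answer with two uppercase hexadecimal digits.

A9

XOR the bytes together:
  start with 0x33
  0x33 ⊕ 0xF8 = 0xCB
  0xCB ⊕ 0xB0 = 0x7B
  0x7B ⊕ 0xD2 = 0xA9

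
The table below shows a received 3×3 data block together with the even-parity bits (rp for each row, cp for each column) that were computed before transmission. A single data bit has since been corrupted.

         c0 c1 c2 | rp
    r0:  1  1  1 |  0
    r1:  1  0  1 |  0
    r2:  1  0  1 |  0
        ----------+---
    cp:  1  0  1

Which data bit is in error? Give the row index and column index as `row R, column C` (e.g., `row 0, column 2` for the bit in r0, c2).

row 0, column 1

Recompute each row's even parity and compare to rp:
  r0: data parity 1, sent rp 0 → mismatch
  r1: data parity 0, sent rp 0 → ok
  r2: data parity 0, sent rp 0 → ok
Recompute each column's even parity and compare to cp:
  c0: data parity 1, sent cp 1 → ok
  c1: data parity 1, sent cp 0 → mismatch
  c2: data parity 1, sent cp 1 → ok
Exactly one row (r0) and one column (c1) fail → the flipped bit is at their intersection.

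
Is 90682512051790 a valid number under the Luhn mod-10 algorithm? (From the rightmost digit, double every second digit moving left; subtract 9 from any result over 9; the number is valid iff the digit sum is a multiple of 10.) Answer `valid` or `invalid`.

From the right, keep odd positions and double even positions (subtract 9 from any doubled value over 9):
  doubled (positions 2,4,...): 9 2 0 2 4 3 9 → sum 29
  kept (positions 1,3,...): 0 7 5 2 5 8 0 → sum 27
Total = 56.
56 mod 10 = 6, so the number is invalid.

invalid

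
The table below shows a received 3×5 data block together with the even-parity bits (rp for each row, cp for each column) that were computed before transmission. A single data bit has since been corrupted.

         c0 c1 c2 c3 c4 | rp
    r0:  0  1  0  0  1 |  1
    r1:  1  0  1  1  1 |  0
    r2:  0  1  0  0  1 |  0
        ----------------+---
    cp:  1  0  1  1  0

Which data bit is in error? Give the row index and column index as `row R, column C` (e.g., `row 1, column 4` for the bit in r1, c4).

row 0, column 4

Recompute each row's even parity and compare to rp:
  r0: data parity 0, sent rp 1 → mismatch
  r1: data parity 0, sent rp 0 → ok
  r2: data parity 0, sent rp 0 → ok
Recompute each column's even parity and compare to cp:
  c0: data parity 1, sent cp 1 → ok
  c1: data parity 0, sent cp 0 → ok
  c2: data parity 1, sent cp 1 → ok
  c3: data parity 1, sent cp 1 → ok
  c4: data parity 1, sent cp 0 → mismatch
Exactly one row (r0) and one column (c4) fail → the flipped bit is at their intersection.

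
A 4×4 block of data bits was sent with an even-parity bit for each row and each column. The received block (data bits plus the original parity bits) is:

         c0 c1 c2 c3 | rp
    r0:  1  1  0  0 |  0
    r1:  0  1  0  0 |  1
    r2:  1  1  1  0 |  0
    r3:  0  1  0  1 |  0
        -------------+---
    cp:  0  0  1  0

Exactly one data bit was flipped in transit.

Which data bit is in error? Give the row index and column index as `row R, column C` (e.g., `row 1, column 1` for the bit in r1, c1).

Recompute each row's even parity and compare to rp:
  r0: data parity 0, sent rp 0 → ok
  r1: data parity 1, sent rp 1 → ok
  r2: data parity 1, sent rp 0 → mismatch
  r3: data parity 0, sent rp 0 → ok
Recompute each column's even parity and compare to cp:
  c0: data parity 0, sent cp 0 → ok
  c1: data parity 0, sent cp 0 → ok
  c2: data parity 1, sent cp 1 → ok
  c3: data parity 1, sent cp 0 → mismatch
Exactly one row (r2) and one column (c3) fail → the flipped bit is at their intersection.

row 2, column 3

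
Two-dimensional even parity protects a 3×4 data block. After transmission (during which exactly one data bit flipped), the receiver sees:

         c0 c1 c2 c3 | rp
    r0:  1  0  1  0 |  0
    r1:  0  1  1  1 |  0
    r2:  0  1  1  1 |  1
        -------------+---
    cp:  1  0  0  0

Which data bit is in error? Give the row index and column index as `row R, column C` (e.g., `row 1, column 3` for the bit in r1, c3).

Recompute each row's even parity and compare to rp:
  r0: data parity 0, sent rp 0 → ok
  r1: data parity 1, sent rp 0 → mismatch
  r2: data parity 1, sent rp 1 → ok
Recompute each column's even parity and compare to cp:
  c0: data parity 1, sent cp 1 → ok
  c1: data parity 0, sent cp 0 → ok
  c2: data parity 1, sent cp 0 → mismatch
  c3: data parity 0, sent cp 0 → ok
Exactly one row (r1) and one column (c2) fail → the flipped bit is at their intersection.

row 1, column 2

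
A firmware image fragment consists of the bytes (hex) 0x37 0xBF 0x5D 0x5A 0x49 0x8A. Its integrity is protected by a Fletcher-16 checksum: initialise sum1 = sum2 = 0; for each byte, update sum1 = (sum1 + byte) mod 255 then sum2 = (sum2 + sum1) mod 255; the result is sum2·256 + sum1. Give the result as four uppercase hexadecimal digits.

AB82

Running sums (mod 255):
  after byte 0 (0x37): sum1=55, sum2=55
  after byte 1 (0xBF): sum1=246, sum2=46
  after byte 2 (0x5D): sum1=84, sum2=130
  after byte 3 (0x5A): sum1=174, sum2=49
  after byte 4 (0x49): sum1=247, sum2=41
  after byte 5 (0x8A): sum1=130, sum2=171
Checksum = sum2·256 + sum1 = 171·256 + 130 = 43906 = 0xAB82.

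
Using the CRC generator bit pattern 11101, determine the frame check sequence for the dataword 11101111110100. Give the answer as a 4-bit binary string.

Append 4 zeros: 111011111101000000. Divide by 11101 (XOR where the leading bit is 1):
  pos 0: 11101 XOR 11101 = 00000
  pos 5: 11111 XOR 11101 = 00010
  pos 8: 10010 XOR 11101 = 01111
  pos 9: 11110 XOR 11101 = 00011
  pos 12: 11000 XOR 11101 = 00101
Remainder (last 4 bits) = 1010. This is the CRC / FCS.

1010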